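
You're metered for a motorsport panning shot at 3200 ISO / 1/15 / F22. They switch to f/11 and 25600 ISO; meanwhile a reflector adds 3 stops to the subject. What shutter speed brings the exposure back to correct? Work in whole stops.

Scene light: 3 stops brighter.
Aperture: f/22 → f/16 → f/11 — 2 stops wider (brighter).
ISO: 3200 → 6400 → 12800 → 25600 — 3 stops raised (brighter).
Net so far: 8 stops brighter. Shutter speed: 1/15 → 1/30 → 1/60 → 1/125 → 1/250 → 1/500 → 1/1000 → 1/2000 → 1/4000.

1/4000s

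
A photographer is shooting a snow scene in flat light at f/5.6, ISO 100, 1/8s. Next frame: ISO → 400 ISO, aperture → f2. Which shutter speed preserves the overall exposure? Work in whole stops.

ISO: 100 → 200 → 400 — 2 stops higher (brighter).
Aperture: f/5.6 → f/4 → f/2.8 → f/2 — 3 stops opened up (brighter).
Net change so far: 5 stops brighter. Offset with the shutter speed: 1/8 → 1/15 → 1/30 → 1/60 → 1/125 → 1/250.

1/250s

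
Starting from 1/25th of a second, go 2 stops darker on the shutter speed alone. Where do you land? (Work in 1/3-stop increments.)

Shutter speed: 1/25 → 1/30 → 1/40 → 1/50 → 1/60 → 1/80 → 1/100 — 2 stops faster (darker).

1/100s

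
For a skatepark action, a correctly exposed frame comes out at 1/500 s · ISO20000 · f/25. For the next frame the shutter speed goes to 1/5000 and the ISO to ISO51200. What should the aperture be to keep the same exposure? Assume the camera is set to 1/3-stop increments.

f/13

Shutter speed: 1/500 → 1/640 → 1/800 → 1/1000 → 1/1250 → 1/1600 → 1/2000 → 1/2500 → 1/3200 → 1/4000 → 1/5000 — 3 1/3 stops faster (darker).
ISO: 20000 → 25600 → 32000 → 40000 → 51200 — 1 1/3 stops raised (brighter).
Net change so far: 2 stops darker. Offset with the aperture: f/25 → f/22 → f/20 → f/18 → f/16 → f/14 → f/13.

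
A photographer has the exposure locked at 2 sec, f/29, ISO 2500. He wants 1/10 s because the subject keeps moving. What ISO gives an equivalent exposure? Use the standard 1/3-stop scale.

Shutter speed: 2 → 1.6 → 1.3 → 1 → 0.8 → 0.6 → 0.5 → 0.4 → 0.3 → 1/4 → 1/5 → 1/6 → 1/8 → 1/10 — 4 1/3 stops shorter (darker).
Need 4 1/3 stops brighter from the ISO: 2500 → 3200 → 4000 → 5000 → 6400 → 8000 → 10000 → 12800 → 16000 → 20000 → 25600 → 32000 → 40000 → 51200.

ISO 51200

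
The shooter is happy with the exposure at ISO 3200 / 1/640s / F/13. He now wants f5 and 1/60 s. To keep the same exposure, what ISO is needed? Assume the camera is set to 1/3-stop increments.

Aperture: f/13 → f/11 → f/10 → f/9 → f/8 → f/7.1 → f/6.3 → f/5.6 → f/5 — 2 2/3 stops larger aperture (brighter).
Shutter speed: 1/640 → 1/500 → 1/400 → 1/320 → 1/250 → 1/200 → 1/160 → 1/125 → 1/100 → 1/80 → 1/60 — 3 1/3 stops slower (brighter).
Net change so far: 6 stops brighter. Offset with the ISO: 3200 → 2500 → 2000 → 1600 → 1250 → 1000 → 800 → 640 → 500 → 400 → 320 → 250 → 200 → 160 → 125 → 100 → 80 → 64 → 50.

ISO 50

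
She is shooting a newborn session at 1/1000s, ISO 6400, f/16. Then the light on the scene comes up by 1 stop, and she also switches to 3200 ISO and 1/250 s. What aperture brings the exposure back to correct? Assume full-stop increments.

f/32

Scene light: 1 stop brighter.
ISO: 6400 → 3200 — 1 stop lower (darker).
Shutter speed: 1/1000 → 1/500 → 1/250 — 2 stops slower (brighter).
Net so far: 2 stops brighter. Aperture: f/16 → f/22 → f/32.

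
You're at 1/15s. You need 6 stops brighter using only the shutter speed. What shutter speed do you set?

4 s

Shutter speed: 1/15 → 1/8 → 1/4 → 1/2 → 1 → 2 → 4 — 6 stops longer (brighter).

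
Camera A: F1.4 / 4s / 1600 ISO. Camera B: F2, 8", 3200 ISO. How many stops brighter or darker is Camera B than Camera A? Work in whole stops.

Aperture: f/1.4 → f/2 — 1 stop smaller aperture (darker).
Shutter speed: 4 → 8 — 1 stop longer (brighter).
ISO: 1600 → 3200 — 1 stop higher (brighter).
Net: −1 +1 +1 = +1 stop.

1 stop brighter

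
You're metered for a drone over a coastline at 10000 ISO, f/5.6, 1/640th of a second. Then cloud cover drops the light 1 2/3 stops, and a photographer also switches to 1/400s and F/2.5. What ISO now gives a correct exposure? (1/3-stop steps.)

Scene light: 1 2/3 stops darker.
Shutter speed: 1/640 → 1/500 → 1/400 — 2/3 stop longer (brighter).
Aperture: f/5.6 → f/5 → f/4.5 → f/4 → f/3.5 → f/3.2 → f/2.8 → f/2.5 — 2 1/3 stops opened up (brighter).
Net so far: 1 1/3 stops brighter. ISO: 10000 → 8000 → 6400 → 5000 → 4000.

ISO 4000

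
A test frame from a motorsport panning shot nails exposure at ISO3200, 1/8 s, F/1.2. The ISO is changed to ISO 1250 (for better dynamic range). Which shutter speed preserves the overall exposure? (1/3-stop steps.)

0.3 s

ISO: 3200 → 2500 → 2000 → 1600 → 1250 — 1 1/3 stops dropped (darker).
Need 1 1/3 stops brighter from the shutter speed: 1/8 → 1/6 → 1/5 → 1/4 → 0.3.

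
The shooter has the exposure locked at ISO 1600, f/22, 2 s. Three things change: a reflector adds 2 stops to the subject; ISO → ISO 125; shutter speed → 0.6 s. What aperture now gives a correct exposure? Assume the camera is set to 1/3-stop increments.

Scene light: 2 stops brighter.
ISO: 1600 → 1250 → 1000 → 800 → 640 → 500 → 400 → 320 → 250 → 200 → 160 → 125 — 3 2/3 stops lower (darker).
Shutter speed: 2 → 1.6 → 1.3 → 1 → 0.8 → 0.6 — 1 2/3 stops shorter (darker).
Net so far: 3 1/3 stops darker. Aperture: f/22 → f/20 → f/18 → f/16 → f/14 → f/13 → f/11 → f/10 → f/9 → f/8 → f/7.1.

f/7.1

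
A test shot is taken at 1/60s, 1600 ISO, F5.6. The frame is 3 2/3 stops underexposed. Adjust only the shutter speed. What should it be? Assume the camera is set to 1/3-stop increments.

Underexposed by 3 2/3 stops → need 3 2/3 stops brighter.
Shutter speed: 1/60 → 1/50 → 1/40 → 1/30 → 1/25 → 1/20 → 1/15 → 1/13 → 1/10 → 1/8 → 1/6 → 1/5.

1/5s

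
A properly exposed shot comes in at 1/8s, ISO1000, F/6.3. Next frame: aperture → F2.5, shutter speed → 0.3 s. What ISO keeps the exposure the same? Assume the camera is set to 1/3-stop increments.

ISO 64

Aperture: f/6.3 → f/5.6 → f/5 → f/4.5 → f/4 → f/3.5 → f/3.2 → f/2.8 → f/2.5 — 2 2/3 stops opened up (brighter).
Shutter speed: 1/8 → 1/6 → 1/5 → 1/4 → 0.3 — 1 1/3 stops slower (brighter).
Net change so far: 4 stops brighter. Offset with the ISO: 1000 → 800 → 640 → 500 → 400 → 320 → 250 → 200 → 160 → 125 → 100 → 80 → 64.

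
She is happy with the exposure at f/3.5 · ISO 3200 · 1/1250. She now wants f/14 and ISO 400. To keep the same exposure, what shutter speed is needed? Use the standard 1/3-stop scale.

Aperture: f/3.5 → f/4 → f/4.5 → f/5 → f/5.6 → f/6.3 → f/7.1 → f/8 → f/9 → f/10 → f/11 → f/13 → f/14 — 4 stops narrower (darker).
ISO: 3200 → 2500 → 2000 → 1600 → 1250 → 1000 → 800 → 640 → 500 → 400 — 3 stops dropped (darker).
Net change so far: 7 stops darker. Offset with the shutter speed: 1/1250 → 1/1000 → 1/800 → 1/640 → 1/500 → 1/400 → 1/320 → 1/250 → 1/200 → 1/160 → 1/125 → 1/100 → 1/80 → 1/60 → 1/50 → 1/40 → 1/30 → 1/25 → 1/20 → 1/15 → 1/13 → 1/10.

1/10s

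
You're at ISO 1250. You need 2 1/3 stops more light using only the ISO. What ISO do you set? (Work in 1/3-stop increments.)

ISO 6400

ISO: 1250 → 1600 → 2000 → 2500 → 3200 → 4000 → 5000 → 6400 — 2 1/3 stops higher (brighter).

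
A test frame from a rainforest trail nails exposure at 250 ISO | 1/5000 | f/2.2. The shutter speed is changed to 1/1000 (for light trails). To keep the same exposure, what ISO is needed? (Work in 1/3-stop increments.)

Shutter speed: 1/5000 → 1/4000 → 1/3200 → 1/2500 → 1/2000 → 1/1600 → 1/1250 → 1/1000 — 2 1/3 stops slower (brighter).
Need 2 1/3 stops darker from the ISO: 250 → 200 → 160 → 125 → 100 → 80 → 64 → 50.

ISO 50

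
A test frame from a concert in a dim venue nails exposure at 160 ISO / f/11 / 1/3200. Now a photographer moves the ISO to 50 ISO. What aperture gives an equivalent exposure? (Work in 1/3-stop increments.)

f/6.3

ISO: 160 → 125 → 100 → 80 → 64 → 50 — 1 2/3 stops dropped (darker).
Need 1 2/3 stops brighter from the aperture: f/11 → f/10 → f/9 → f/8 → f/7.1 → f/6.3.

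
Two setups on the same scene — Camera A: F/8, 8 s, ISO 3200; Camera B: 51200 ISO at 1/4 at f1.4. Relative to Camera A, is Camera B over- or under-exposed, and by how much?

Aperture: f/8 → f/5.6 → f/4 → f/2.8 → f/2 → f/1.4 — 5 stops opened up (brighter).
Shutter speed: 8 → 4 → 2 → 1 → 1/2 → 1/4 — 5 stops faster (darker).
ISO: 3200 → 6400 → 12800 → 25600 → 51200 — 4 stops higher (brighter).
Net: +5 −5 +4 = +4 stops.

4 stops brighter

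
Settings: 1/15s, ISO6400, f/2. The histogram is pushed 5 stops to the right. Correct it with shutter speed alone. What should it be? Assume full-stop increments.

1/500s

Overexposed by 5 stops → need 5 stops darker.
Shutter speed: 1/15 → 1/30 → 1/60 → 1/125 → 1/250 → 1/500.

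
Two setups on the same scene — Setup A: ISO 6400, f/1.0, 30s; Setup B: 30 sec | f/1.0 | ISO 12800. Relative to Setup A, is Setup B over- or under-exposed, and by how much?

1 stop brighter

Aperture: unchanged.
Shutter speed: unchanged.
ISO: 6400 → 12800 — 1 stop higher (brighter).
Net: +1 = +1 stop.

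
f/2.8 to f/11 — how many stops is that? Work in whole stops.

f/2.8 → f/4 → f/5.6 → f/8 → f/11 — count the steps: 4 stops.

4 stops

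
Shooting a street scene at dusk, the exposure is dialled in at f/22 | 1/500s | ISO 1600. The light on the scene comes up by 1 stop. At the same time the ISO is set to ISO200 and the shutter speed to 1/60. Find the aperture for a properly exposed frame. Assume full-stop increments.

f/32

Scene light: 1 stop brighter.
ISO: 1600 → 800 → 400 → 200 — 3 stops dropped (darker).
Shutter speed: 1/500 → 1/250 → 1/125 → 1/60 — 3 stops longer (brighter).
Net so far: 1 stop brighter. Aperture: f/22 → f/32.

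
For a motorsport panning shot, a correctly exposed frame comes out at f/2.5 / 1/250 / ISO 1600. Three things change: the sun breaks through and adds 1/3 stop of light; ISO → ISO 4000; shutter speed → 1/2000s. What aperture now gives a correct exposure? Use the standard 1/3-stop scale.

Scene light: 1/3 stop brighter.
ISO: 1600 → 2000 → 2500 → 3200 → 4000 — 1 1/3 stops raised (brighter).
Shutter speed: 1/250 → 1/320 → 1/400 → 1/500 → 1/640 → 1/800 → 1/1000 → 1/1250 → 1/1600 → 1/2000 — 3 stops faster (darker).
Net so far: 1 1/3 stops darker. Aperture: f/2.5 → f/2.2 → f/2 → f/1.8 → f/1.6.

f/1.6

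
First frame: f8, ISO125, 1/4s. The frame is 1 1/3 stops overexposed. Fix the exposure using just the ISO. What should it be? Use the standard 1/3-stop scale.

Overexposed by 1 1/3 stops → need 1 1/3 stops darker.
ISO: 125 → 100 → 80 → 64 → 50.

ISO 50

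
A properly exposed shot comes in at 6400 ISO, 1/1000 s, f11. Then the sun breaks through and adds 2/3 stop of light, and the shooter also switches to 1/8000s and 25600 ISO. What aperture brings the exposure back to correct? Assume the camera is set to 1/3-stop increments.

Scene light: 2/3 stop brighter.
Shutter speed: 1/1000 → 1/1250 → 1/1600 → 1/2000 → 1/2500 → 1/3200 → 1/4000 → 1/5000 → 1/6400 → 1/8000 — 3 stops shorter (darker).
ISO: 6400 → 8000 → 10000 → 12800 → 16000 → 20000 → 25600 — 2 stops raised (brighter).
Net so far: 1/3 stop darker. Aperture: f/11 → f/10.

f/10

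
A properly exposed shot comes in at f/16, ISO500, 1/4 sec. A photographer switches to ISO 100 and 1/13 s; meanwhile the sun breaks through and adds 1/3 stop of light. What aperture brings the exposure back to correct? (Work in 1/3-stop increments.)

f/4.5

Scene light: 1/3 stop brighter.
ISO: 500 → 400 → 320 → 250 → 200 → 160 → 125 → 100 — 2 1/3 stops lower (darker).
Shutter speed: 1/4 → 1/5 → 1/6 → 1/8 → 1/10 → 1/13 — 1 2/3 stops faster (darker).
Net so far: 3 2/3 stops darker. Aperture: f/16 → f/14 → f/13 → f/11 → f/10 → f/9 → f/8 → f/7.1 → f/6.3 → f/5.6 → f/5 → f/4.5.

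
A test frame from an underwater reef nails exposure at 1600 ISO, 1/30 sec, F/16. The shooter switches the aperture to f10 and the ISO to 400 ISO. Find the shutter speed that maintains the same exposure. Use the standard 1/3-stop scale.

1/20s

Aperture: f/16 → f/14 → f/13 → f/11 → f/10 — 1 1/3 stops larger aperture (brighter).
ISO: 1600 → 1250 → 1000 → 800 → 640 → 500 → 400 — 2 stops dropped (darker).
Net change so far: 2/3 stop darker. Offset with the shutter speed: 1/30 → 1/25 → 1/20.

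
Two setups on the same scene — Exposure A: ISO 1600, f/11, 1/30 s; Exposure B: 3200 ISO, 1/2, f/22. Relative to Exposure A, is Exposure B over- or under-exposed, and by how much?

Aperture: f/11 → f/16 → f/22 — 2 stops narrower (darker).
Shutter speed: 1/30 → 1/15 → 1/8 → 1/4 → 1/2 — 4 stops slower (brighter).
ISO: 1600 → 3200 — 1 stop raised (brighter).
Net: −2 +4 +1 = +3 stops.

3 stops brighter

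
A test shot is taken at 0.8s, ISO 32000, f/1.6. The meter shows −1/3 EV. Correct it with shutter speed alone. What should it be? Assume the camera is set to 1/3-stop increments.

Underexposed by 1/3 stop → need 1/3 stop brighter.
Shutter speed: 0.8 → 1.

1 s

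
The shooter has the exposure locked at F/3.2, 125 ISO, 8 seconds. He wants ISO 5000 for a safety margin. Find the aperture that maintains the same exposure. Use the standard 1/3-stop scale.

ISO: 125 → 160 → 200 → 250 → 320 → 400 → 500 → 640 → 800 → 1000 → 1250 → 1600 → 2000 → 2500 → 3200 → 4000 → 5000 — 5 1/3 stops higher (brighter).
Need 5 1/3 stops darker from the aperture: f/3.2 → f/3.5 → f/4 → f/4.5 → f/5 → f/5.6 → f/6.3 → f/7.1 → f/8 → f/9 → f/10 → f/11 → f/13 → f/14 → f/16 → f/18 → f/20.

f/20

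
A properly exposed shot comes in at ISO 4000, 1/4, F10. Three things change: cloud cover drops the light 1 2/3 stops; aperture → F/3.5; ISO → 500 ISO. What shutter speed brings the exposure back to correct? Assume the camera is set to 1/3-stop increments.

Scene light: 1 2/3 stops darker.
Aperture: f/10 → f/9 → f/8 → f/7.1 → f/6.3 → f/5.6 → f/5 → f/4.5 → f/4 → f/3.5 — 3 stops opened up (brighter).
ISO: 4000 → 3200 → 2500 → 2000 → 1600 → 1250 → 1000 → 800 → 640 → 500 — 3 stops lower (darker).
Net so far: 1 2/3 stops darker. Shutter speed: 1/4 → 0.3 → 0.4 → 0.5 → 0.6 → 0.8.

0.8 s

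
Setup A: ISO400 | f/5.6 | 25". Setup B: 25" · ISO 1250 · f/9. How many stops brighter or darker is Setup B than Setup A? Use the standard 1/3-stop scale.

Aperture: f/5.6 → f/6.3 → f/7.1 → f/8 → f/9 — 1 1/3 stops smaller aperture (darker).
Shutter speed: unchanged.
ISO: 400 → 500 → 640 → 800 → 1000 → 1250 — 1 2/3 stops raised (brighter).
Net: −1 1/3 +1 2/3 = +1/3 stops.

1/3 stop brighter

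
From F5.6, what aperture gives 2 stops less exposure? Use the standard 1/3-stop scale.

Aperture: f/5.6 → f/6.3 → f/7.1 → f/8 → f/9 → f/10 → f/11 — 2 stops narrower (darker).

f/11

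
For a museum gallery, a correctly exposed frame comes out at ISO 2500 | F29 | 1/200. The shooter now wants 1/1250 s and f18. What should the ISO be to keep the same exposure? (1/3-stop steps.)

ISO 6400

Shutter speed: 1/200 → 1/250 → 1/320 → 1/400 → 1/500 → 1/640 → 1/800 → 1/1000 → 1/1250 — 2 2/3 stops faster (darker).
Aperture: f/29 → f/25 → f/22 → f/20 → f/18 — 1 1/3 stops larger aperture (brighter).
Net change so far: 1 1/3 stops darker. Offset with the ISO: 2500 → 3200 → 4000 → 5000 → 6400.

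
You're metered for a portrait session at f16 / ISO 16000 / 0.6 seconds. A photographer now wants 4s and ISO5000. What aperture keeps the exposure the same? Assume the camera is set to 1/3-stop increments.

Shutter speed: 0.6 → 0.8 → 1 → 1.3 → 1.6 → 2 → 2.5 → 3.2 → 4 — 2 2/3 stops slower (brighter).
ISO: 16000 → 12800 → 10000 → 8000 → 6400 → 5000 — 1 2/3 stops dropped (darker).
Net change so far: 1 stop brighter. Offset with the aperture: f/16 → f/18 → f/20 → f/22.

f/22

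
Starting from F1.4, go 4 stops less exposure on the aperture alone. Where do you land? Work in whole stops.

Aperture: f/1.4 → f/2 → f/2.8 → f/4 → f/5.6 — 4 stops stopped down (darker).

f/5.6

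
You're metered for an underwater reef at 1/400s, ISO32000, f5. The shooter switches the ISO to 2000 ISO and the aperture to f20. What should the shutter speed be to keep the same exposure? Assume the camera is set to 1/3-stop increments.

ISO: 32000 → 25600 → 20000 → 16000 → 12800 → 10000 → 8000 → 6400 → 5000 → 4000 → 3200 → 2500 → 2000 — 4 stops lower (darker).
Aperture: f/5 → f/5.6 → f/6.3 → f/7.1 → f/8 → f/9 → f/10 → f/11 → f/13 → f/14 → f/16 → f/18 → f/20 — 4 stops stopped down (darker).
Net change so far: 8 stops darker. Offset with the shutter speed: 1/400 → 1/320 → 1/250 → 1/200 → 1/160 → 1/125 → 1/100 → 1/80 → 1/60 → 1/50 → 1/40 → 1/30 → 1/25 → 1/20 → 1/15 → 1/13 → 1/10 → 1/8 → 1/6 → 1/5 → 1/4 → 0.3 → 0.4 → 0.5 → 0.6.

0.6 s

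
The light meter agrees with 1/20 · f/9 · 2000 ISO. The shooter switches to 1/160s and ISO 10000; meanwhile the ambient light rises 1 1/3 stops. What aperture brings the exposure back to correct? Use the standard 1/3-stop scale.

Scene light: 1 1/3 stops brighter.
Shutter speed: 1/20 → 1/25 → 1/30 → 1/40 → 1/50 → 1/60 → 1/80 → 1/100 → 1/125 → 1/160 — 3 stops shorter (darker).
ISO: 2000 → 2500 → 3200 → 4000 → 5000 → 6400 → 8000 → 10000 — 2 1/3 stops higher (brighter).
Net so far: 2/3 stop brighter. Aperture: f/9 → f/10 → f/11.

f/11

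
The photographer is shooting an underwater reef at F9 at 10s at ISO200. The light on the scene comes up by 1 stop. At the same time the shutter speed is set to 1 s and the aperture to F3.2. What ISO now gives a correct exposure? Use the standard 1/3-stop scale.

Scene light: 1 stop brighter.
Shutter speed: 10 → 8 → 6 → 5 → 4 → 3.2 → 2.5 → 2 → 1.6 → 1.3 → 1 — 3 1/3 stops faster (darker).
Aperture: f/9 → f/8 → f/7.1 → f/6.3 → f/5.6 → f/5 → f/4.5 → f/4 → f/3.5 → f/3.2 — 3 stops wider (brighter).
Net so far: 2/3 stop brighter. ISO: 200 → 160 → 125.

ISO 125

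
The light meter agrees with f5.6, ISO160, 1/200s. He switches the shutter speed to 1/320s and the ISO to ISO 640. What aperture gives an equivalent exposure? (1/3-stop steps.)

f/9

Shutter speed: 1/200 → 1/250 → 1/320 — 2/3 stop shorter (darker).
ISO: 160 → 200 → 250 → 320 → 400 → 500 → 640 — 2 stops higher (brighter).
Net change so far: 1 1/3 stops brighter. Offset with the aperture: f/5.6 → f/6.3 → f/7.1 → f/8 → f/9.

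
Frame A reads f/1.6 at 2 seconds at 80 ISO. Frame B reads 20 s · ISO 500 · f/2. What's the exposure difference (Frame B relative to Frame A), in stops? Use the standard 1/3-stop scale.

Aperture: f/1.6 → f/1.8 → f/2 — 2/3 stop stopped down (darker).
Shutter speed: 2 → 2.5 → 3.2 → 4 → 5 → 6 → 8 → 10 → 13 → 15 → 20 — 3 1/3 stops longer (brighter).
ISO: 80 → 100 → 125 → 160 → 200 → 250 → 320 → 400 → 500 — 2 2/3 stops raised (brighter).
Net: −2/3 +3 1/3 +2 2/3 = +5 1/3 stops.

5 1/3 stops brighter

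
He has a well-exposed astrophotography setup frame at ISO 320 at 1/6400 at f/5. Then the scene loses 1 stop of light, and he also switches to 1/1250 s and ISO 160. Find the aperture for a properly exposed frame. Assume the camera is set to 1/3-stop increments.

Scene light: 1 stop darker.
Shutter speed: 1/6400 → 1/5000 → 1/4000 → 1/3200 → 1/2500 → 1/2000 → 1/1600 → 1/1250 — 2 1/3 stops longer (brighter).
ISO: 320 → 250 → 200 → 160 — 1 stop lower (darker).
Net so far: 1/3 stop brighter. Aperture: f/5 → f/5.6.

f/5.6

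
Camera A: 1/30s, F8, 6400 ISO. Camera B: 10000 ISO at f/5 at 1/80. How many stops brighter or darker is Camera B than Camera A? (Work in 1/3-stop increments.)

Aperture: f/8 → f/7.1 → f/6.3 → f/5.6 → f/5 — 1 1/3 stops larger aperture (brighter).
Shutter speed: 1/30 → 1/40 → 1/50 → 1/60 → 1/80 — 1 1/3 stops faster (darker).
ISO: 6400 → 8000 → 10000 — 2/3 stop raised (brighter).
Net: +1 1/3 −1 1/3 +2/3 = +2/3 stops.

2/3 stop brighter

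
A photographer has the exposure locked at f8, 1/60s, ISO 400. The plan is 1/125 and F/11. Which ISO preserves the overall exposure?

ISO 1600

Shutter speed: 1/60 → 1/125 — 1 stop faster (darker).
Aperture: f/8 → f/11 — 1 stop narrower (darker).
Net change so far: 2 stops darker. Offset with the ISO: 400 → 800 → 1600.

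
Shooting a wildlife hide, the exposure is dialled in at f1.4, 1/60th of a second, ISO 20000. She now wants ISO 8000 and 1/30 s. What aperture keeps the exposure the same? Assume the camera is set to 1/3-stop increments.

f/1.2

ISO: 20000 → 16000 → 12800 → 10000 → 8000 — 1 1/3 stops dropped (darker).
Shutter speed: 1/60 → 1/50 → 1/40 → 1/30 — 1 stop slower (brighter).
Net change so far: 1/3 stop darker. Offset with the aperture: f/1.4 → f/1.2.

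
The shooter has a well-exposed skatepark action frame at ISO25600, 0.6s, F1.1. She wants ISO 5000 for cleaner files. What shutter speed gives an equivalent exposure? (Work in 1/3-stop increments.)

3.2 s

ISO: 25600 → 20000 → 16000 → 12800 → 10000 → 8000 → 6400 → 5000 — 2 1/3 stops lower (darker).
Need 2 1/3 stops brighter from the shutter speed: 0.6 → 0.8 → 1 → 1.3 → 1.6 → 2 → 2.5 → 3.2.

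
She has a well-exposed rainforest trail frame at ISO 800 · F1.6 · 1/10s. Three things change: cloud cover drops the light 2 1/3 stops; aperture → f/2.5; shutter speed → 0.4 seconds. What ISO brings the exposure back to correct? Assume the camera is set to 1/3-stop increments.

Scene light: 2 1/3 stops darker.
Aperture: f/1.6 → f/1.8 → f/2 → f/2.2 → f/2.5 — 1 1/3 stops smaller aperture (darker).
Shutter speed: 1/10 → 1/8 → 1/6 → 1/5 → 1/4 → 0.3 → 0.4 — 2 stops slower (brighter).
Net so far: 1 2/3 stops darker. ISO: 800 → 1000 → 1250 → 1600 → 2000 → 2500.

ISO 2500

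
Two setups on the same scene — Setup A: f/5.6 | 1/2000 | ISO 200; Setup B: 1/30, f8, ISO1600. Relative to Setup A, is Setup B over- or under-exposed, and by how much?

8 stops brighter

Aperture: f/5.6 → f/8 — 1 stop stopped down (darker).
Shutter speed: 1/2000 → 1/1000 → 1/500 → 1/250 → 1/125 → 1/60 → 1/30 — 6 stops slower (brighter).
ISO: 200 → 400 → 800 → 1600 — 3 stops raised (brighter).
Net: −1 +6 +3 = +8 stops.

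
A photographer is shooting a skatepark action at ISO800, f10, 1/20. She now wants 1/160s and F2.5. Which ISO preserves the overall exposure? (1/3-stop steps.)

ISO 400

Shutter speed: 1/20 → 1/25 → 1/30 → 1/40 → 1/50 → 1/60 → 1/80 → 1/100 → 1/125 → 1/160 — 3 stops shorter (darker).
Aperture: f/10 → f/9 → f/8 → f/7.1 → f/6.3 → f/5.6 → f/5 → f/4.5 → f/4 → f/3.5 → f/3.2 → f/2.8 → f/2.5 — 4 stops opened up (brighter).
Net change so far: 1 stop brighter. Offset with the ISO: 800 → 640 → 500 → 400.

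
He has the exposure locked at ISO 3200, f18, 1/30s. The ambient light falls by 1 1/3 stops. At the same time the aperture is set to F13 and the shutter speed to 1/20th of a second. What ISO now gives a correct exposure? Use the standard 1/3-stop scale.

ISO 2500

Scene light: 1 1/3 stops darker.
Aperture: f/18 → f/16 → f/14 → f/13 — 1 stop larger aperture (brighter).
Shutter speed: 1/30 → 1/25 → 1/20 — 2/3 stop slower (brighter).
Net so far: 1/3 stop brighter. ISO: 3200 → 2500.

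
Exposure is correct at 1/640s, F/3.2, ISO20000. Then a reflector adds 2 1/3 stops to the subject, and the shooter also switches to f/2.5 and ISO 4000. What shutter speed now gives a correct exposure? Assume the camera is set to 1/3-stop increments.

Scene light: 2 1/3 stops brighter.
Aperture: f/3.2 → f/2.8 → f/2.5 — 2/3 stop wider (brighter).
ISO: 20000 → 16000 → 12800 → 10000 → 8000 → 6400 → 5000 → 4000 — 2 1/3 stops dropped (darker).
Net so far: 2/3 stop brighter. Shutter speed: 1/640 → 1/800 → 1/1000.

1/1000s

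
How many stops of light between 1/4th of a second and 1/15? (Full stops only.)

1/4 → 1/8 → 1/15 — count the steps: 2 stops.

2 stops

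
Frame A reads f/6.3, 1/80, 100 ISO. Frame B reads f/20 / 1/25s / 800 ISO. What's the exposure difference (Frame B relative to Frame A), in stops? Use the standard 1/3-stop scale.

1 1/3 stops brighter

Aperture: f/6.3 → f/7.1 → f/8 → f/9 → f/10 → f/11 → f/13 → f/14 → f/16 → f/18 → f/20 — 3 1/3 stops smaller aperture (darker).
Shutter speed: 1/80 → 1/60 → 1/50 → 1/40 → 1/30 → 1/25 — 1 2/3 stops longer (brighter).
ISO: 100 → 125 → 160 → 200 → 250 → 320 → 400 → 500 → 640 → 800 — 3 stops raised (brighter).
Net: −3 1/3 +1 2/3 +3 = +1 1/3 stops.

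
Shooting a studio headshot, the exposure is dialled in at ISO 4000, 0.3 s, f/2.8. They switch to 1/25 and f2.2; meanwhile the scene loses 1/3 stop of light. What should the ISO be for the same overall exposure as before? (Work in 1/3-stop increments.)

ISO 25600

Scene light: 1/3 stop darker.
Shutter speed: 0.3 → 1/4 → 1/5 → 1/6 → 1/8 → 1/10 → 1/13 → 1/15 → 1/20 → 1/25 — 3 stops faster (darker).
Aperture: f/2.8 → f/2.5 → f/2.2 — 2/3 stop wider (brighter).
Net so far: 2 2/3 stops darker. ISO: 4000 → 5000 → 6400 → 8000 → 10000 → 12800 → 16000 → 20000 → 25600.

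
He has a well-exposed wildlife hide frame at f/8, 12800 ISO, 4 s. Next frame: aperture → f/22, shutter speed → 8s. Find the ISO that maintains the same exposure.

Aperture: f/8 → f/11 → f/16 → f/22 — 3 stops smaller aperture (darker).
Shutter speed: 4 → 8 — 1 stop slower (brighter).
Net change so far: 2 stops darker. Offset with the ISO: 12800 → 25600 → 51200.

ISO 51200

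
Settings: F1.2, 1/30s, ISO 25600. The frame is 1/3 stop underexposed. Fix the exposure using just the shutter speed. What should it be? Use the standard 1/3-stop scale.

Underexposed by 1/3 stop → need 1/3 stop brighter.
Shutter speed: 1/30 → 1/25.

1/25s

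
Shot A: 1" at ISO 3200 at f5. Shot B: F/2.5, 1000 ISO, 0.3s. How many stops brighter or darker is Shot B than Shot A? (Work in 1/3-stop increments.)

Aperture: f/5 → f/4.5 → f/4 → f/3.5 → f/3.2 → f/2.8 → f/2.5 — 2 stops wider (brighter).
Shutter speed: 1 → 0.8 → 0.6 → 0.5 → 0.4 → 0.3 — 1 2/3 stops shorter (darker).
ISO: 3200 → 2500 → 2000 → 1600 → 1250 → 1000 — 1 2/3 stops lower (darker).
Net: +2 −1 2/3 −1 2/3 = −1 1/3 stops.

1 1/3 stops darker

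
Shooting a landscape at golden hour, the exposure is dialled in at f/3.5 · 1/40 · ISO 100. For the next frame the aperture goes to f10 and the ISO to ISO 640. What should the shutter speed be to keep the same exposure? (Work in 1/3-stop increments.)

1/30s

Aperture: f/3.5 → f/4 → f/4.5 → f/5 → f/5.6 → f/6.3 → f/7.1 → f/8 → f/9 → f/10 — 3 stops narrower (darker).
ISO: 100 → 125 → 160 → 200 → 250 → 320 → 400 → 500 → 640 — 2 2/3 stops higher (brighter).
Net change so far: 1/3 stop darker. Offset with the shutter speed: 1/40 → 1/30.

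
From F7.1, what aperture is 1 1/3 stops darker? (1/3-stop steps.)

f/11

Aperture: f/7.1 → f/8 → f/9 → f/10 → f/11 — 1 1/3 stops narrower (darker).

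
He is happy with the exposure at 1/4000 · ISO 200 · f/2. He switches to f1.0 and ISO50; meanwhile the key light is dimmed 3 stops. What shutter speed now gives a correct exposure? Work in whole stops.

Scene light: 3 stops darker.
Aperture: f/2 → f/1.4 → f/1.0 — 2 stops wider (brighter).
ISO: 200 → 100 → 50 — 2 stops dropped (darker).
Net so far: 3 stops darker. Shutter speed: 1/4000 → 1/2000 → 1/1000 → 1/500.

1/500s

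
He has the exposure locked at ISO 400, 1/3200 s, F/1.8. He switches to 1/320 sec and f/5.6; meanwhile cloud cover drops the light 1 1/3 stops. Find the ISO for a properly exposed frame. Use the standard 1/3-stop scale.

ISO 1000

Scene light: 1 1/3 stops darker.
Shutter speed: 1/3200 → 1/2500 → 1/2000 → 1/1600 → 1/1250 → 1/1000 → 1/800 → 1/640 → 1/500 → 1/400 → 1/320 — 3 1/3 stops longer (brighter).
Aperture: f/1.8 → f/2 → f/2.2 → f/2.5 → f/2.8 → f/3.2 → f/3.5 → f/4 → f/4.5 → f/5 → f/5.6 — 3 1/3 stops narrower (darker).
Net so far: 1 1/3 stops darker. ISO: 400 → 500 → 640 → 800 → 1000.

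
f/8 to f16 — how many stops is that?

2 stops

f/8 → f/11 → f/16 — count the steps: 2 stops.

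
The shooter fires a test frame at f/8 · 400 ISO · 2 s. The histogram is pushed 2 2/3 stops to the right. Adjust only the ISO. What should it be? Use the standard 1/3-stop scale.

ISO 64

Overexposed by 2 2/3 stops → need 2 2/3 stops darker.
ISO: 400 → 320 → 250 → 200 → 160 → 125 → 100 → 80 → 64.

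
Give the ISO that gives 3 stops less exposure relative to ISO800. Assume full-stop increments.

ISO 100

ISO: 800 → 400 → 200 → 100 — 3 stops dropped (darker).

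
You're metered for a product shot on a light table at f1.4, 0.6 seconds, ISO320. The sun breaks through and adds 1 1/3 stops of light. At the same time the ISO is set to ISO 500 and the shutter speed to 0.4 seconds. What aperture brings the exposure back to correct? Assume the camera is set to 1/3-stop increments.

Scene light: 1 1/3 stops brighter.
ISO: 320 → 400 → 500 — 2/3 stop higher (brighter).
Shutter speed: 0.6 → 0.5 → 0.4 — 2/3 stop faster (darker).
Net so far: 1 1/3 stops brighter. Aperture: f/1.4 → f/1.6 → f/1.8 → f/2 → f/2.2.

f/2.2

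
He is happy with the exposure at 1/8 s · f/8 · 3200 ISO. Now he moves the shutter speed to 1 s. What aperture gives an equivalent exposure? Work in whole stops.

f/22

Shutter speed: 1/8 → 1/4 → 1/2 → 1 — 3 stops longer (brighter).
Need 3 stops darker from the aperture: f/8 → f/11 → f/16 → f/22.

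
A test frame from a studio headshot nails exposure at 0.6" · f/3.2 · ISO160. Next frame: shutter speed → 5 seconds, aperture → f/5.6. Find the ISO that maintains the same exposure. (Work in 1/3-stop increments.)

Shutter speed: 0.6 → 0.8 → 1 → 1.3 → 1.6 → 2 → 2.5 → 3.2 → 4 → 5 — 3 stops longer (brighter).
Aperture: f/3.2 → f/3.5 → f/4 → f/4.5 → f/5 → f/5.6 — 1 2/3 stops stopped down (darker).
Net change so far: 1 1/3 stops brighter. Offset with the ISO: 160 → 125 → 100 → 80 → 64.

ISO 64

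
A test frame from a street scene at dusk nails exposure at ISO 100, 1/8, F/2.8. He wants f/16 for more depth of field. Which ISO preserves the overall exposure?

Aperture: f/2.8 → f/4 → f/5.6 → f/8 → f/11 → f/16 — 5 stops narrower (darker).
Need 5 stops brighter from the ISO: 100 → 200 → 400 → 800 → 1600 → 3200.

ISO 3200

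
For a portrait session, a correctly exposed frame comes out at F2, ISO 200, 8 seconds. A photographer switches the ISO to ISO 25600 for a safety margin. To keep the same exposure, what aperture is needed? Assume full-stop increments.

ISO: 200 → 400 → 800 → 1600 → 3200 → 6400 → 12800 → 25600 — 7 stops raised (brighter).
Need 7 stops darker from the aperture: f/2 → f/2.8 → f/4 → f/5.6 → f/8 → f/11 → f/16 → f/22.

f/22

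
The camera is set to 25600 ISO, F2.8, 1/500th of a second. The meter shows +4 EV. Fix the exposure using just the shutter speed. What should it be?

Overexposed by 4 stops → need 4 stops darker.
Shutter speed: 1/500 → 1/1000 → 1/2000 → 1/4000 → 1/8000.

1/8000s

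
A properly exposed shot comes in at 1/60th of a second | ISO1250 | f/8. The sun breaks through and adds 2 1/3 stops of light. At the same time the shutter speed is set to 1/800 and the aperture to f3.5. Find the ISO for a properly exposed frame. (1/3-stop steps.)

Scene light: 2 1/3 stops brighter.
Shutter speed: 1/60 → 1/80 → 1/100 → 1/125 → 1/160 → 1/200 → 1/250 → 1/320 → 1/400 → 1/500 → 1/640 → 1/800 — 3 2/3 stops faster (darker).
Aperture: f/8 → f/7.1 → f/6.3 → f/5.6 → f/5 → f/4.5 → f/4 → f/3.5 — 2 1/3 stops wider (brighter).
Net so far: 1 stop brighter. ISO: 1250 → 1000 → 800 → 640.

ISO 640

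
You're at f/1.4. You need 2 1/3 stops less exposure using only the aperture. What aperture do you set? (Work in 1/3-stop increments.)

Aperture: f/1.4 → f/1.6 → f/1.8 → f/2 → f/2.2 → f/2.5 → f/2.8 → f/3.2 — 2 1/3 stops stopped down (darker).

f/3.2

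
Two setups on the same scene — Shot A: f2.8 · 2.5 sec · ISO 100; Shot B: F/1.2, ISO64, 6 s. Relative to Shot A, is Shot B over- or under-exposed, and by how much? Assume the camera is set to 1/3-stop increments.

3 stops brighter

Aperture: f/2.8 → f/2.5 → f/2.2 → f/2 → f/1.8 → f/1.6 → f/1.4 → f/1.2 — 2 1/3 stops opened up (brighter).
Shutter speed: 2.5 → 3.2 → 4 → 5 → 6 — 1 1/3 stops slower (brighter).
ISO: 100 → 80 → 64 — 2/3 stop dropped (darker).
Net: +2 1/3 +1 1/3 −2/3 = +3 stops.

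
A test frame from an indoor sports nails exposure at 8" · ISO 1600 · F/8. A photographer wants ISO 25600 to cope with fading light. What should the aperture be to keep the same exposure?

f/32

ISO: 1600 → 3200 → 6400 → 12800 → 25600 — 4 stops higher (brighter).
Need 4 stops darker from the aperture: f/8 → f/11 → f/16 → f/22 → f/32.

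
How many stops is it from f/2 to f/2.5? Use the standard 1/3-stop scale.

f/2 → f/2.2 → f/2.5 — count the steps: 2 third-stops = 2/3 stop.

2/3 stop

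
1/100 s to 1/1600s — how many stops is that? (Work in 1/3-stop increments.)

4 stops

1/100 → 1/125 → 1/160 → 1/200 → 1/250 → 1/320 → 1/400 → 1/500 → 1/640 → 1/800 → 1/1000 → 1/1250 → 1/1600 — count the steps: 12 third-stops = 4 stops.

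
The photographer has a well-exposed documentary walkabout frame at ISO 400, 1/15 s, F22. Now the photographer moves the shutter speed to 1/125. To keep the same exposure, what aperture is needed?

f/8

Shutter speed: 1/15 → 1/30 → 1/60 → 1/125 — 3 stops shorter (darker).
Need 3 stops brighter from the aperture: f/22 → f/16 → f/11 → f/8.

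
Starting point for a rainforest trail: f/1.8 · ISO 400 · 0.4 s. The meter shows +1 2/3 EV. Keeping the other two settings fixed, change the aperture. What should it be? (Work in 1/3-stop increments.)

Overexposed by 1 2/3 stops → need 1 2/3 stops darker.
Aperture: f/1.8 → f/2 → f/2.2 → f/2.5 → f/2.8 → f/3.2.

f/3.2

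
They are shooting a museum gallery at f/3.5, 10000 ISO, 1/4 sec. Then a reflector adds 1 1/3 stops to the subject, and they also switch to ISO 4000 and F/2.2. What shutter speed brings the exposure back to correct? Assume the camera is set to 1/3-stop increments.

Scene light: 1 1/3 stops brighter.
ISO: 10000 → 8000 → 6400 → 5000 → 4000 — 1 1/3 stops lower (darker).
Aperture: f/3.5 → f/3.2 → f/2.8 → f/2.5 → f/2.2 — 1 1/3 stops larger aperture (brighter).
Net so far: 1 1/3 stops brighter. Shutter speed: 1/4 → 1/5 → 1/6 → 1/8 → 1/10.

1/10s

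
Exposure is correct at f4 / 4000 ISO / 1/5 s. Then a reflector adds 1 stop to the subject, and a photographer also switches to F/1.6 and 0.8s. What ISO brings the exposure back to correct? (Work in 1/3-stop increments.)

ISO 80

Scene light: 1 stop brighter.
Aperture: f/4 → f/3.5 → f/3.2 → f/2.8 → f/2.5 → f/2.2 → f/2 → f/1.8 → f/1.6 — 2 2/3 stops opened up (brighter).
Shutter speed: 1/5 → 1/4 → 0.3 → 0.4 → 0.5 → 0.6 → 0.8 — 2 stops longer (brighter).
Net so far: 5 2/3 stops brighter. ISO: 4000 → 3200 → 2500 → 2000 → 1600 → 1250 → 1000 → 800 → 640 → 500 → 400 → 320 → 250 → 200 → 160 → 125 → 100 → 80.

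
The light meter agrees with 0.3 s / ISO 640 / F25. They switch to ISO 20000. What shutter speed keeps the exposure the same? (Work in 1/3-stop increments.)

ISO: 640 → 800 → 1000 → 1250 → 1600 → 2000 → 2500 → 3200 → 4000 → 5000 → 6400 → 8000 → 10000 → 12800 → 16000 → 20000 — 5 stops raised (brighter).
Need 5 stops darker from the shutter speed: 0.3 → 1/4 → 1/5 → 1/6 → 1/8 → 1/10 → 1/13 → 1/15 → 1/20 → 1/25 → 1/30 → 1/40 → 1/50 → 1/60 → 1/80 → 1/100.

1/100s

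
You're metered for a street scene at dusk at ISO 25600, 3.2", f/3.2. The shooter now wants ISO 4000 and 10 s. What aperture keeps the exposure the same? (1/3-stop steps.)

f/2.2

ISO: 25600 → 20000 → 16000 → 12800 → 10000 → 8000 → 6400 → 5000 → 4000 — 2 2/3 stops dropped (darker).
Shutter speed: 3.2 → 4 → 5 → 6 → 8 → 10 — 1 2/3 stops slower (brighter).
Net change so far: 1 stop darker. Offset with the aperture: f/3.2 → f/2.8 → f/2.5 → f/2.2.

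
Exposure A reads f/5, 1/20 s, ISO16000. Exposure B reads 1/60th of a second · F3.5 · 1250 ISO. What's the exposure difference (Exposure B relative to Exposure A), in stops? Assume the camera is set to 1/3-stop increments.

4 1/3 stops darker

Aperture: f/5 → f/4.5 → f/4 → f/3.5 — 1 stop wider (brighter).
Shutter speed: 1/20 → 1/25 → 1/30 → 1/40 → 1/50 → 1/60 — 1 2/3 stops faster (darker).
ISO: 16000 → 12800 → 10000 → 8000 → 6400 → 5000 → 4000 → 3200 → 2500 → 2000 → 1600 → 1250 — 3 2/3 stops lower (darker).
Net: +1 −1 2/3 −3 2/3 = −4 1/3 stops.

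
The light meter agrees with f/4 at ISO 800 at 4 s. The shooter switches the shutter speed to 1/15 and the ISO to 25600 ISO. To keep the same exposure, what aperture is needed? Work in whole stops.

Shutter speed: 4 → 2 → 1 → 1/2 → 1/4 → 1/8 → 1/15 — 6 stops faster (darker).
ISO: 800 → 1600 → 3200 → 6400 → 12800 → 25600 — 5 stops higher (brighter).
Net change so far: 1 stop darker. Offset with the aperture: f/4 → f/2.8.

f/2.8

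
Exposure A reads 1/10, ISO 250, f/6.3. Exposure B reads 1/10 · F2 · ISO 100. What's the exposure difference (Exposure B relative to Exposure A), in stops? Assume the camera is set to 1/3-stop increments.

Aperture: f/6.3 → f/5.6 → f/5 → f/4.5 → f/4 → f/3.5 → f/3.2 → f/2.8 → f/2.5 → f/2.2 → f/2 — 3 1/3 stops wider (brighter).
Shutter speed: unchanged.
ISO: 250 → 200 → 160 → 125 → 100 — 1 1/3 stops lower (darker).
Net: +3 1/3 −1 1/3 = +2 stops.

2 stops brighter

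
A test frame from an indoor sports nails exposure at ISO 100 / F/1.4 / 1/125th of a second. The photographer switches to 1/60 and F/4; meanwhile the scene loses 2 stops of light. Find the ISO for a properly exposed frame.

ISO 1600

Scene light: 2 stops darker.
Shutter speed: 1/125 → 1/60 — 1 stop slower (brighter).
Aperture: f/1.4 → f/2 → f/2.8 → f/4 — 3 stops stopped down (darker).
Net so far: 4 stops darker. ISO: 100 → 200 → 400 → 800 → 1600.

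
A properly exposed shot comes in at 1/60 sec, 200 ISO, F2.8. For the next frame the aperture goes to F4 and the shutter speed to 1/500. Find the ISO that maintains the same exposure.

ISO 3200

Aperture: f/2.8 → f/4 — 1 stop smaller aperture (darker).
Shutter speed: 1/60 → 1/125 → 1/250 → 1/500 — 3 stops shorter (darker).
Net change so far: 4 stops darker. Offset with the ISO: 200 → 400 → 800 → 1600 → 3200.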